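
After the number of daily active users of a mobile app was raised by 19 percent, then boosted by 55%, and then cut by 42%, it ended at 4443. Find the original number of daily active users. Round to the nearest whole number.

The overall multiplier applied was 1.19 × 1.55 × 0.58 = 1.06981.
So the original number of daily active users was 4443 ÷ 1.06981 ≈ 4153.

4153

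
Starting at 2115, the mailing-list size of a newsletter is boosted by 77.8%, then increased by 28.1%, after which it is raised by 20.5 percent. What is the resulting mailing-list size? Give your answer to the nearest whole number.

Each change multiplies by a factor: 1.778 × 1.281 × 1.205 = 2.74452969.
2115 × 2.74452969 = 5804.68029435 ≈ 5805.

5805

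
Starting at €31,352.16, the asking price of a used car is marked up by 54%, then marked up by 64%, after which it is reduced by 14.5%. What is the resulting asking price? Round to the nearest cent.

€67,701.48

Apply the 54% increase: €31,352.16 × 1.54 = €48282.3264.
Apply the 64% increase: €48282.3264 × 1.64 = €79183.015296.
14.5% decrease: €79183.015296 × 0.855 = €67701.47807808 ≈ €67,701.48.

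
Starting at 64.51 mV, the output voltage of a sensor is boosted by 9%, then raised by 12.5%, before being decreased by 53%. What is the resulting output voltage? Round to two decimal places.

After the 9% increase: 64.51 × 1.09 = 70.3159.
Apply the 12.5% increase: 70.3159 × 1.125 = 79.1053875.
Apply the 53% decrease: 79.1053875 × 0.47 = 37.179532125 ≈ 37.18.

37.18 mV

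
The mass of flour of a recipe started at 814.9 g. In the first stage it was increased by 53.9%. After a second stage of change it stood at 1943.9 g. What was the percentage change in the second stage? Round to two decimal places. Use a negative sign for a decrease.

After the first stage: 814.9 × 1.539 = 1254.1311.
Second-stage multiplier: 1943.9 ÷ 1254.1311 ≈ 1.549997.
That is a change of 55.00%.

55.00%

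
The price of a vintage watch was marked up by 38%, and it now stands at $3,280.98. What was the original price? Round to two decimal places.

The overall multiplier applied was 1.38.
So the original price was $3,280.98 ÷ 1.38 ≈ $2,377.52.

$2,377.52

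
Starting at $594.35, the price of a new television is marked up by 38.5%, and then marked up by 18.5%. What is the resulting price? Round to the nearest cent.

Each change multiplies by a factor: 1.385 × 1.185 = 1.641225.
$594.35 × 1.641225 = $975.46207875 ≈ $975.46.

$975.46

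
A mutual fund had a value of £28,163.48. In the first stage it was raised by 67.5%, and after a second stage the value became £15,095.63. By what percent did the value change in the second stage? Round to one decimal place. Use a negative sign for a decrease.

After the first stage: £28,163.48 × 1.675 = £47173.829.
Second-stage multiplier: £15,095.63 ÷ £47173.829 ≈ 0.32.
That is a change of -68.0%.

-68.0%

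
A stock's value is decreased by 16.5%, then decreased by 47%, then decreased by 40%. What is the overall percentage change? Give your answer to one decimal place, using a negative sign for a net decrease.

-73.4%

A 16.5% decrease multiplies by 0.835.
Then a 47% decrease: 0.835 × 0.53 = 0.44255.
Then a 40% decrease: 0.44255 × 0.6 = 0.26553.
Overall factor 0.26553, i.e. -73.4%.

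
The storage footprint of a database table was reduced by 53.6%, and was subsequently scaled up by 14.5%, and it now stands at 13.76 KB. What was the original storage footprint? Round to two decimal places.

25.90 KB

Undoing the 14.5% increase: 13.76 ÷ 1.145 ≈ 12.017467.
Undoing the 53.6% decrease: 12.017467 ÷ 0.464 ≈ 25.90 KB.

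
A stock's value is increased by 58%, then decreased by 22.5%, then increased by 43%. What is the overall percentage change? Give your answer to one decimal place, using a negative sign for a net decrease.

The combined multiplier is 1.58 × 0.775 × 1.43 = 1.751035.
That corresponds to an increase of 75.1%.

75.1%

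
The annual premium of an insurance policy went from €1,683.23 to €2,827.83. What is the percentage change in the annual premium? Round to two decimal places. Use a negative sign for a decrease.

Change: €2,827.83 − €1,683.23 = €1,144.60.
Relative to the original: €1,144.60 ÷ €1,683.23 ≈ 68.00%.

68.00%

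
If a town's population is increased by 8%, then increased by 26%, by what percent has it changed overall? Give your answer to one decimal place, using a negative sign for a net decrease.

36.1%

An 8% increase multiplies by 1.08.
Then a 26% increase: 1.08 × 1.26 = 1.3608.
Overall factor 1.3608, i.e. 36.1%.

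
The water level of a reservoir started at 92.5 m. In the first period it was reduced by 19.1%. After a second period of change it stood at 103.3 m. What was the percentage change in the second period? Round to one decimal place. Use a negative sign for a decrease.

38.0%

After the first period: 92.5 × 0.809 = 74.8325.
Second-period multiplier: 103.3 ÷ 74.8325 ≈ 1.38042.
That is a change of 38.0%.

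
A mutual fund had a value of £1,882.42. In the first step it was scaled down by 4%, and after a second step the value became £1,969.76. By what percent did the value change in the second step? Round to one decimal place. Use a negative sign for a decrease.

After the first step: £1,882.42 × 0.96 = £1807.1232.
Second-step multiplier: £1,969.76 ÷ £1807.1232 ≈ 1.09.
That is a change of 9.0%.

9.0%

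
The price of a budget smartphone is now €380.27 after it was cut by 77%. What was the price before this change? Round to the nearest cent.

The overall multiplier applied was 0.23.
So the original price was €380.27 ÷ 0.23 ≈ €1653.35.

€1653.35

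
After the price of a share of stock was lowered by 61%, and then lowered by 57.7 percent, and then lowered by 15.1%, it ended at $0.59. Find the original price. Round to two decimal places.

$4.21

The overall multiplier applied was 0.39 × 0.423 × 0.849 = 0.14005953.
So the original price was $0.59 ÷ 0.14005953 ≈ $4.21.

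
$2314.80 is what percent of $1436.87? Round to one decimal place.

161.1%

$2314.80 ÷ $1436.87 ≈ 161.1%.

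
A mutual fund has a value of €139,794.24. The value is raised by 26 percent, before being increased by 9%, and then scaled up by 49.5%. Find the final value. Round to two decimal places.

Each change multiplies by a factor: 1.26 × 1.09 × 1.495 = 2.053233.
€139,794.24 × 2.053233 = €287030.14677792 ≈ €287,030.15.

€287,030.15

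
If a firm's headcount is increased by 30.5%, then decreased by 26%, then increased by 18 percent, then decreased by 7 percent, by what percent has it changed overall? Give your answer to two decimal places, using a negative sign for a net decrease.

A 30.5% increase multiplies by 1.305.
Then a 26% decrease: 1.305 × 0.74 = 0.9657.
Then an 18% increase: 0.9657 × 1.18 = 1.139526.
Then a 7% decrease: 1.139526 × 0.93 = 1.05975918.
Overall factor 1.05975918, i.e. 5.98%.

5.98%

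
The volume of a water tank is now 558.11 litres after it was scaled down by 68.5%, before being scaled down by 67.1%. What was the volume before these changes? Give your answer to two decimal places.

5385.34 litres

Undoing the 67.1% decrease: 558.11 ÷ 0.329 ≈ 1696.382979.
Undoing the 68.5% decrease: 1696.382979 ÷ 0.315 ≈ 5385.34 litres.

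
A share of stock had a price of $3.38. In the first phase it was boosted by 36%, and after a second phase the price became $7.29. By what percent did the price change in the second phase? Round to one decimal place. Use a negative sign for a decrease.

After the first phase: $3.38 × 1.36 = $4.5968.
Second-phase multiplier: $7.29 ÷ $4.5968 ≈ 1.58589.
That is a change of 58.6%.

58.6%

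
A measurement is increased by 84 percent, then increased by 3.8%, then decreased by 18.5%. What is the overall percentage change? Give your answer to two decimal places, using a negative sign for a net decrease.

The combined multiplier is 1.84 × 1.038 × 0.815 = 1.5565848.
That corresponds to an increase of 55.66%.

55.66%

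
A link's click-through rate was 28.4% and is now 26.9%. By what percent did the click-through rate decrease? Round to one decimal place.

The change is 26.9 − 28.4 = -1.5 percentage points.
Relative to the original 28.4%, that is -1.5 ÷ 28.4 ≈ -5.3%.
So the click-through rate fell by 5.3%.

5.3%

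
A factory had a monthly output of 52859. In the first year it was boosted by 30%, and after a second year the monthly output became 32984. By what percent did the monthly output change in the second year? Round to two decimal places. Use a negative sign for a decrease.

After the first year: 52859 × 1.3 = 68716.7.
Second-year multiplier: 32984 ÷ 68716.7 ≈ 0.48.
That is a change of -52.00%.

-52.00%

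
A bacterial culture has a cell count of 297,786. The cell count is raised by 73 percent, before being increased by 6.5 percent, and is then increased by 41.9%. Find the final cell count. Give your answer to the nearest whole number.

778,543

After the 73% increase: 297,786 × 1.73 = 515169.78.
Apply the 6.5% increase: 515169.78 × 1.065 = 548655.8157.
41.9% increase: 548655.8157 × 1.419 = 778542.6024783 ≈ 778,543.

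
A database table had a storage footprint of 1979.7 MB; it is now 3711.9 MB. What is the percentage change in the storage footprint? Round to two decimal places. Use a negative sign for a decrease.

87.50%

Change: 3711.9 − 1979.7 = 1732.2.
Relative to the original: 1732.2 ÷ 1979.7 ≈ 87.50%.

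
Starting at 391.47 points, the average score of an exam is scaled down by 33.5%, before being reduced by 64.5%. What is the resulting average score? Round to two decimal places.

92.42 points

Apply the 33.5% decrease: 391.47 × 0.665 = 260.32755.
After the 64.5% decrease: 260.32755 × 0.355 = 92.41628025 ≈ 92.42.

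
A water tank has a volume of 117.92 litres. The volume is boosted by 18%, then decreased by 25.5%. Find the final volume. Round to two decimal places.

103.66 litres

Each change multiplies by a factor: 1.18 × 0.745 = 0.8791.
117.92 × 0.8791 = 103.663472 ≈ 103.66.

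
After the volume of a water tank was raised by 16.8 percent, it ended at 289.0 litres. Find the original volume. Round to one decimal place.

The overall multiplier applied was 1.168.
So the original volume was 289.0 ÷ 1.168 ≈ 247.4 litres.

247.4 litres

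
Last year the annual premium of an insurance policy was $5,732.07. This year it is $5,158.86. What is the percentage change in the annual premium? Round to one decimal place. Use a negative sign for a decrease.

-10.0%

Change: $5,158.86 − $5,732.07 = -$573.21.
Relative to the original: -$573.21 ÷ $5,732.07 ≈ -10.0%.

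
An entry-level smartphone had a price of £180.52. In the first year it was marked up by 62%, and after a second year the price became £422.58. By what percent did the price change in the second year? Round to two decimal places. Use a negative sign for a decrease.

After the first year: £180.52 × 1.62 = £292.4424.
Second-year multiplier: £422.58 ÷ £292.4424 ≈ 1.445003.
That is a change of 44.50%.

44.50%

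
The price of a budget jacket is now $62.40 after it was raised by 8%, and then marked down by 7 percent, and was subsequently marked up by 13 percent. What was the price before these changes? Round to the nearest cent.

The overall multiplier applied was 1.08 × 0.93 × 1.13 = 1.134972.
So the original price was $62.40 ÷ 1.134972 ≈ $54.98.

$54.98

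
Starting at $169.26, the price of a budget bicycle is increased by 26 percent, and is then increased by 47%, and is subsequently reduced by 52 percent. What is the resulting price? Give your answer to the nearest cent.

Apply the 26% increase: $169.26 × 1.26 = $213.2676.
47% increase: $213.2676 × 1.47 = $313.503372.
After the 52% decrease: $313.503372 × 0.48 = $150.48161856 ≈ $150.48.

$150.48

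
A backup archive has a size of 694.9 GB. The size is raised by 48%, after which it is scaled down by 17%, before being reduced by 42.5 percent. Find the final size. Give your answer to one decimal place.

490.8 GB

Each change multiplies by a factor: 1.48 × 0.83 × 0.575 = 0.70633.
694.9 × 0.70633 = 490.828717 ≈ 490.8.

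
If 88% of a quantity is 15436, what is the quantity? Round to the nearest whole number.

17541

15436 ÷ 0.88 ≈ 17541.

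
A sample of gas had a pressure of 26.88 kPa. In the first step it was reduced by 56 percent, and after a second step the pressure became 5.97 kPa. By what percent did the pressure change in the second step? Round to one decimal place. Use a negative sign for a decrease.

After the first step: 26.88 × 0.44 = 11.8272.
Second-step multiplier: 5.97 ÷ 11.8272 ≈ 0.50477.
That is a change of -49.5%.

-49.5%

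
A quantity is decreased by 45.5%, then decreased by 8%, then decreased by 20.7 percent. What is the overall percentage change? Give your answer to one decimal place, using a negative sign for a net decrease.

The combined multiplier is 0.545 × 0.92 × 0.793 = 0.3976102.
That corresponds to a decrease of 60.2%.

-60.2%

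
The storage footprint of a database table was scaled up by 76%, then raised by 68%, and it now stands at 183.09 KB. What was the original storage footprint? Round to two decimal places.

61.92 KB

Undoing the 68% increase: 183.09 ÷ 1.68 ≈ 108.982143.
Undoing the 76% increase: 108.982143 ÷ 1.76 ≈ 61.92 KB.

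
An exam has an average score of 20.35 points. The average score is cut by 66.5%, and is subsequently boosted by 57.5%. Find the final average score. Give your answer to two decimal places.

10.74 points

66.5% decrease: 20.35 × 0.335 = 6.81725.
57.5% increase: 6.81725 × 1.575 = 10.73716875 ≈ 10.74.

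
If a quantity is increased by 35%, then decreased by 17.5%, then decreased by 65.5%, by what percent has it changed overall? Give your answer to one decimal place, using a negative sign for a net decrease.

-61.6%

The combined multiplier is 1.35 × 0.825 × 0.345 = 0.38424375.
That corresponds to a decrease of 61.6%.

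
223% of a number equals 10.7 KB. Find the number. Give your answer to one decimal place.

10.7 KB ÷ 2.23 ≈ 4.8 KB.

4.8 KB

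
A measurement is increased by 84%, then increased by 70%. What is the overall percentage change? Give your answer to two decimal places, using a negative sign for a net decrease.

212.80%

The combined multiplier is 1.84 × 1.7 = 3.128.
That corresponds to an increase of 212.80%.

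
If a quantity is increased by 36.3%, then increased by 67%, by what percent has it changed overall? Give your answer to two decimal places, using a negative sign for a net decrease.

127.62%

A 36.3% increase multiplies by 1.363.
Then a 67% increase: 1.363 × 1.67 = 2.27621.
Overall factor 2.27621, i.e. 127.62%.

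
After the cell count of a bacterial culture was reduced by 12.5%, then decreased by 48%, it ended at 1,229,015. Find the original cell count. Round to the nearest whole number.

Undoing the 48% decrease: 1,229,015 ÷ 0.52 ≈ 2363490.384615.
Undoing the 12.5% decrease: 2363490.384615 ÷ 0.875 ≈ 2,701,132.

2,701,132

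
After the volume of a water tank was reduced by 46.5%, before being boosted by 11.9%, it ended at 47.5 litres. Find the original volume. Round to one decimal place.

79.3 litres

The overall multiplier applied was 0.535 × 1.119 = 0.598665.
So the original volume was 47.5 ÷ 0.598665 ≈ 79.3 litres.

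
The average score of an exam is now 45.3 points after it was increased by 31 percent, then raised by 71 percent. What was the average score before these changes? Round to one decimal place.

20.2 points

The overall multiplier applied was 1.31 × 1.71 = 2.2401.
So the original average score was 45.3 ÷ 2.2401 ≈ 20.2 points.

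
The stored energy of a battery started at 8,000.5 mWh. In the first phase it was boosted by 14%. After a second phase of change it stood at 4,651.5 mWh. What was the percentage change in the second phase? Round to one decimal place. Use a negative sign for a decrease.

After the first phase: 8,000.5 × 1.14 = 9120.57.
Second-phase multiplier: 4,651.5 ÷ 9120.57 ≈ 0.51.
That is a change of -49.0%.

-49.0%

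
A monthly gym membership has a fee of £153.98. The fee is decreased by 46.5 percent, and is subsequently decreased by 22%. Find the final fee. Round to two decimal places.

Apply the 46.5% decrease: £153.98 × 0.535 = £82.3793.
22% decrease: £82.3793 × 0.78 = £64.255854 ≈ £64.26.

£64.26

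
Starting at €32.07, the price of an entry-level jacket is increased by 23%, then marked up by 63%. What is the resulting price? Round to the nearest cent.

Each change multiplies by a factor: 1.23 × 1.63 = 2.0049.
€32.07 × 2.0049 = €64.297143 ≈ €64.30.

€64.30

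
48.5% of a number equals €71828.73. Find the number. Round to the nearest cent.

€148100.47

€71828.73 ÷ 0.485 ≈ €148100.47.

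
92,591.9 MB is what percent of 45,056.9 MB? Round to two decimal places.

205.50%

92,591.9 MB ÷ 45,056.9 MB ≈ 205.50%.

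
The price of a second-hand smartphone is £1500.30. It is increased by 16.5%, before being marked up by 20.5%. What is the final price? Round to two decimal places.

£2106.16

Each change multiplies by a factor: 1.165 × 1.205 = 1.403825.
£1500.30 × 1.403825 = £2106.1586475 ≈ £2106.16.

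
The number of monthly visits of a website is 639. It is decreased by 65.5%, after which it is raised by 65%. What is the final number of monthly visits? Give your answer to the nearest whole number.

364

Each change multiplies by a factor: 0.345 × 1.65 = 0.56925.
639 × 0.56925 = 363.75075 ≈ 364.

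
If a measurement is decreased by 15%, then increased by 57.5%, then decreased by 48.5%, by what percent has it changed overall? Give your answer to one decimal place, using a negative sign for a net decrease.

A 15% decrease multiplies by 0.85.
Then a 57.5% increase: 0.85 × 1.575 = 1.33875.
Then a 48.5% decrease: 1.33875 × 0.515 = 0.68945625.
Overall factor 0.68945625, i.e. -31.1%.

-31.1%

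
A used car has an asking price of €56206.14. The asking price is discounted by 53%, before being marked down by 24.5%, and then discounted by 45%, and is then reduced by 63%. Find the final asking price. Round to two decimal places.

€4058.76

53% decrease: €56206.14 × 0.47 = €26416.8858.
24.5% decrease: €26416.8858 × 0.755 = €19944.748779.
After the 45% decrease: €19944.748779 × 0.55 = €10969.61182845.
After the 63% decrease: €10969.61182845 × 0.37 = €4058.7563765265 ≈ €4058.76.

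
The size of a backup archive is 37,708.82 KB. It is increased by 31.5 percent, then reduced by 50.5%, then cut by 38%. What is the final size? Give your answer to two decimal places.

15,218.28 KB

31.5% increase: 37,708.82 × 1.315 = 49587.0983.
Apply the 50.5% decrease: 49587.0983 × 0.495 = 24545.6136585.
After the 38% decrease: 24545.6136585 × 0.62 = 15218.28046827 ≈ 15,218.28.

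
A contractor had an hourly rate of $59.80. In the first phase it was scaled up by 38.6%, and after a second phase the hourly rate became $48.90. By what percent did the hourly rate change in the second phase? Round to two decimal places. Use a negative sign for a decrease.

-41.00%

After the first phase: $59.80 × 1.386 = $82.8828.
Second-phase multiplier: $48.90 ÷ $82.8828 ≈ 0.58999.
That is a change of -41.00%.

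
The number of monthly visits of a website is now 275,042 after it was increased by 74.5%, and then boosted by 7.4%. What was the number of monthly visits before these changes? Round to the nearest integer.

The overall multiplier applied was 1.745 × 1.074 = 1.87413.
So the original number of monthly visits was 275,042 ÷ 1.87413 ≈ 146,757.

146,757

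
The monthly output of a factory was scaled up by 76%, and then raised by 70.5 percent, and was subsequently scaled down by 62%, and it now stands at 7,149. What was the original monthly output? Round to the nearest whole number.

6,269

The overall multiplier applied was 1.76 × 1.705 × 0.38 = 1.140304.
So the original monthly output was 7,149 ÷ 1.140304 ≈ 6,269.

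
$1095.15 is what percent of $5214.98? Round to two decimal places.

21.00%

$1095.15 ÷ $5214.98 ≈ 21.00%.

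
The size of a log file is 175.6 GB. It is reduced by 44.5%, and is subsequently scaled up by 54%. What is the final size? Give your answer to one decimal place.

After the 44.5% decrease: 175.6 × 0.555 = 97.458.
After the 54% increase: 97.458 × 1.54 = 150.08532 ≈ 150.1.

150.1 GB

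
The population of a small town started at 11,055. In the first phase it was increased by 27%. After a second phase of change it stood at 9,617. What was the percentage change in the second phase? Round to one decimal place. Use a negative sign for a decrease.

-31.5%

After the first phase: 11,055 × 1.27 = 14039.85.
Second-phase multiplier: 9,617 ÷ 14039.85 ≈ 0.68498.
That is a change of -31.5%.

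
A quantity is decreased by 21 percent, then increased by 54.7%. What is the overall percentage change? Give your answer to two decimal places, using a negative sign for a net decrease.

22.21%

A 21% decrease multiplies by 0.79.
Then a 54.7% increase: 0.79 × 1.547 = 1.22213.
Overall factor 1.22213, i.e. 22.21%.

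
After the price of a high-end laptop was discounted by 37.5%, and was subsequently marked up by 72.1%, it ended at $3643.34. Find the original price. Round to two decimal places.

$3387.18

The overall multiplier applied was 0.625 × 1.721 = 1.075625.
So the original price was $3643.34 ÷ 1.075625 ≈ $3387.18.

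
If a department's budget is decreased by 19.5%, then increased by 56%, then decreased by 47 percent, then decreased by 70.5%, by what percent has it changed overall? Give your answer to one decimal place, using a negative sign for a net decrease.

-80.4%

The combined multiplier is 0.805 × 1.56 × 0.53 × 0.295 = 0.19634433.
That corresponds to a decrease of 80.4%.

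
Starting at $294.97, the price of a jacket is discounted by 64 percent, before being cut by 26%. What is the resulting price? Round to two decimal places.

64% decrease: $294.97 × 0.36 = $106.1892.
Apply the 26% decrease: $106.1892 × 0.74 = $78.580008 ≈ $78.58.

$78.58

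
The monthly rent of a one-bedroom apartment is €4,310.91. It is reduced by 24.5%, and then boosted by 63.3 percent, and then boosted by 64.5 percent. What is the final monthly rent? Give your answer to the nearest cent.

Each change multiplies by a factor: 0.755 × 1.633 × 1.645 = 2.028145175.
€4,310.91 × 2.028145175 = €8743.15131635925 ≈ €8,743.15.

€8,743.15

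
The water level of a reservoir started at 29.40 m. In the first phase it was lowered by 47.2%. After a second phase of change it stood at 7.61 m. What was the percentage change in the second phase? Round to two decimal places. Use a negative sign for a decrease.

-50.98%

After the first phase: 29.40 × 0.528 = 15.5232.
Second-phase multiplier: 7.61 ÷ 15.5232 ≈ 0.490234.
That is a change of -50.98%.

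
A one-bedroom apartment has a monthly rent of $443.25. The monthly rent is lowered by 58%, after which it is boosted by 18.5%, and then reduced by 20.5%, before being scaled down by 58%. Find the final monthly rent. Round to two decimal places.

After the 58% decrease: $443.25 × 0.42 = $186.165.
Apply the 18.5% increase: $186.165 × 1.185 = $220.605525.
After the 20.5% decrease: $220.605525 × 0.795 = $175.381392375.
58% decrease: $175.381392375 × 0.42 = $73.6601847975 ≈ $73.66.

$73.66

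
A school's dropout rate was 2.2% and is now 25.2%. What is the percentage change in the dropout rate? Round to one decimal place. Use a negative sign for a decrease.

1045.5%

The change is 25.2 − 2.2 = 23.0 percentage points.
Relative to the original 2.2%, that is 23.0 ÷ 2.2 ≈ 1045.5%.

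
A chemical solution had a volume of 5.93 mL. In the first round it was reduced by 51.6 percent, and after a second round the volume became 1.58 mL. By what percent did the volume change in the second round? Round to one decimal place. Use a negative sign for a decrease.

After the first round: 5.93 × 0.484 = 2.87012.
Second-round multiplier: 1.58 ÷ 2.87012 ≈ 0.5505.
That is a change of -45.0%.

-45.0%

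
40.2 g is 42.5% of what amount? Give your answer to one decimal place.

94.6 g

40.2 g ÷ 0.425 ≈ 94.6 g.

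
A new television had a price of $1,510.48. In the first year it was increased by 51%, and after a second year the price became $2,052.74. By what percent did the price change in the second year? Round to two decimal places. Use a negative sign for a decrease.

-10.00%

After the first year: $1,510.48 × 1.51 = $2280.8248.
Second-year multiplier: $2,052.74 ÷ $2280.8248 ≈ 0.899999.
That is a change of -10.00%.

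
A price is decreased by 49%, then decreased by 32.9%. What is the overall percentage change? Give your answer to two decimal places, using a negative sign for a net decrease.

The combined multiplier is 0.51 × 0.671 = 0.34221.
That corresponds to a decrease of 65.78%.

-65.78%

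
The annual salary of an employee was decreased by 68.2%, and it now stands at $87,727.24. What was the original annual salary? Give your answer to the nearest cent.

$275,871.82

The overall multiplier applied was 0.318.
So the original annual salary was $87,727.24 ÷ 0.318 ≈ $275,871.82.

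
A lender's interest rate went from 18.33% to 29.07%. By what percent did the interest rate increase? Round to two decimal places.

The change is 29.07 − 18.33 = 10.74 percentage points.
Relative to the original 18.33%, that is 10.74 ÷ 18.33 ≈ 58.59%.
So the interest rate rose by 58.59%.

58.59%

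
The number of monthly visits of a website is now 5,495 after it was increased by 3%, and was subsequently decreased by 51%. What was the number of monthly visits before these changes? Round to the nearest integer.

10,888

Undoing the 51% decrease: 5,495 ÷ 0.49 ≈ 11214.285714.
Undoing the 3% increase: 11214.285714 ÷ 1.03 ≈ 10,888.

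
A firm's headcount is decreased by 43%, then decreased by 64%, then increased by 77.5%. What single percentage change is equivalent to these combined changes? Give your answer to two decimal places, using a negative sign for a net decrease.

-63.58%

A 43% decrease multiplies by 0.57.
Then a 64% decrease: 0.57 × 0.36 = 0.2052.
Then a 77.5% increase: 0.2052 × 1.775 = 0.36423.
Overall factor 0.36423, i.e. -63.58%.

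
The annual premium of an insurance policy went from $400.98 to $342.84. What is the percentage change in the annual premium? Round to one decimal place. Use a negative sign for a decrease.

-14.5%

Change: $342.84 − $400.98 = -$58.14.
Relative to the original: -$58.14 ÷ $400.98 ≈ -14.5%.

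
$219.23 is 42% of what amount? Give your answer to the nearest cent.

$521.98

$219.23 ÷ 0.42 ≈ $521.98.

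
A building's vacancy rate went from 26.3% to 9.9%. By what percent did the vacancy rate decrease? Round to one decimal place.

The change is 9.9 − 26.3 = -16.4 percentage points.
Relative to the original 26.3%, that is -16.4 ÷ 26.3 ≈ -62.4%.
So the vacancy rate fell by 62.4%.

62.4%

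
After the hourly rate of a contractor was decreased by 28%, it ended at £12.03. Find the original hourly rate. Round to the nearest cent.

£16.71

The overall multiplier applied was 0.72.
So the original hourly rate was £12.03 ÷ 0.72 ≈ £16.71.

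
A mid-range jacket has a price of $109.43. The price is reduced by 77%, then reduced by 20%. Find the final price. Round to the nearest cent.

Each change multiplies by a factor: 0.23 × 0.8 = 0.184.
$109.43 × 0.184 = $20.13512 ≈ $20.14.

$20.14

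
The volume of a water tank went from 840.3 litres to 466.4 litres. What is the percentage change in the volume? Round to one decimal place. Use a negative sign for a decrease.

-44.5%

Change: 466.4 − 840.3 = -373.9.
Relative to the original: -373.9 ÷ 840.3 ≈ -44.5%.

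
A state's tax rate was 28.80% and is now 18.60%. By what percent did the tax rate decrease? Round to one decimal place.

35.4%

The change is 18.60 − 28.80 = -10.20 percentage points.
Relative to the original 28.80%, that is -10.20 ÷ 28.80 ≈ -35.4%.
So the tax rate fell by 35.4%.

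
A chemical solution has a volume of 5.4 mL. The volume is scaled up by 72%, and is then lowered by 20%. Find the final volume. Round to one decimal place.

7.4 mL

Apply the 72% increase: 5.4 × 1.72 = 9.288.
Apply the 20% decrease: 9.288 × 0.8 = 7.4304 ≈ 7.4.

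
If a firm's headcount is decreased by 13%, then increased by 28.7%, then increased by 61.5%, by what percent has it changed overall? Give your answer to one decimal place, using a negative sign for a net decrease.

80.8%

The combined multiplier is 0.87 × 1.287 × 1.615 = 1.80829935.
That corresponds to an increase of 80.8%.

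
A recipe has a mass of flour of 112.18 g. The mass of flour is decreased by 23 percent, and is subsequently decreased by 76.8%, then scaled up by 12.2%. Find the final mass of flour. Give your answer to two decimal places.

22.48 g

Each change multiplies by a factor: 0.77 × 0.232 × 1.122 = 0.20043408.
112.18 × 0.20043408 = 22.4846950944 ≈ 22.48.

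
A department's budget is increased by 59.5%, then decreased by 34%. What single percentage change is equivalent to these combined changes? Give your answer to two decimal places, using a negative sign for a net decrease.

A 59.5% increase multiplies by 1.595.
Then a 34% decrease: 1.595 × 0.66 = 1.0527.
Overall factor 1.0527, i.e. 5.27%.

5.27%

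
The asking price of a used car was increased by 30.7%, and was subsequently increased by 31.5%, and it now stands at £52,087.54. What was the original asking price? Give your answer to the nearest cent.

Undoing the 31.5% increase: £52,087.54 ÷ 1.315 ≈ £39610.296578.
Undoing the 30.7% increase: £39610.296578 ÷ 1.307 ≈ £30,306.27.

£30,306.27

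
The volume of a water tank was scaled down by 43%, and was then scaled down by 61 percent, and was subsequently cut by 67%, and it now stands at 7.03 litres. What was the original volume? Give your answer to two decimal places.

The overall multiplier applied was 0.57 × 0.39 × 0.33 = 0.073359.
So the original volume was 7.03 ÷ 0.073359 ≈ 95.83 litres.

95.83 litres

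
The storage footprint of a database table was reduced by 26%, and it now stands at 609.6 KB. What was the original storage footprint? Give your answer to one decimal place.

823.8 KB

The overall multiplier applied was 0.74.
So the original storage footprint was 609.6 ÷ 0.74 ≈ 823.8 KB.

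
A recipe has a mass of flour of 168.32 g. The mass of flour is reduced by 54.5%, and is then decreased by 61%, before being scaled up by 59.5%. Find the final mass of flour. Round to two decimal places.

47.64 g

54.5% decrease: 168.32 × 0.455 = 76.5856.
After the 61% decrease: 76.5856 × 0.39 = 29.868384.
59.5% increase: 29.868384 × 1.595 = 47.64007248 ≈ 47.64.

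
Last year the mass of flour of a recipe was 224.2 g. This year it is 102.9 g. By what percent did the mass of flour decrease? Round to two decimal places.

Change: 102.9 − 224.2 = -121.3.
Relative to the original: -121.3 ÷ 224.2 ≈ -54.10%.
So the mass of flour decreased by 54.10%.

54.10%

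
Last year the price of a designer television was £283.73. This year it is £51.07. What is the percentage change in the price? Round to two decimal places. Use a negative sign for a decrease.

-82.00%

Change: £51.07 − £283.73 = -£232.66.
Relative to the original: -£232.66 ÷ £283.73 ≈ -82.00%.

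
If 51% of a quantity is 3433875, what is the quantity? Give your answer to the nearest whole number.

3433875 ÷ 0.51 ≈ 6733088.

6733088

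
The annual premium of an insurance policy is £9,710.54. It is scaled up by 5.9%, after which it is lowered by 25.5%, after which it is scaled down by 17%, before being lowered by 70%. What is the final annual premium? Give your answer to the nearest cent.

Each change multiplies by a factor: 1.059 × 0.745 × 0.83 × 0.3 = 0.196449795.
£9,710.54 × 0.196449795 = £1907.6335923393 ≈ £1,907.63.

£1,907.63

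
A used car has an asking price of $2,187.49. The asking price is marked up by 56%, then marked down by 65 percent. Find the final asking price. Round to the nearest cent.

Apply the 56% increase: $2,187.49 × 1.56 = $3412.4844.
After the 65% decrease: $3412.4844 × 0.35 = $1194.36954 ≈ $1,194.37.

$1,194.37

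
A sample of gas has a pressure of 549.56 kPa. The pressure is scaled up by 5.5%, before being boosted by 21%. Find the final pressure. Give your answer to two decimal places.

701.54 kPa

Each change multiplies by a factor: 1.055 × 1.21 = 1.27655.
549.56 × 1.27655 = 701.540818 ≈ 701.54.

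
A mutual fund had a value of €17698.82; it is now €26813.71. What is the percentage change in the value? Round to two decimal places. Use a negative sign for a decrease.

Change: €26813.71 − €17698.82 = €9114.89.
Relative to the original: €9114.89 ÷ €17698.82 ≈ 51.50%.

51.50%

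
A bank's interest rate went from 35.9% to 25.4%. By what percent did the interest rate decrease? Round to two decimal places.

The change is 25.4 − 35.9 = -10.5 percentage points.
Relative to the original 35.9%, that is -10.5 ÷ 35.9 ≈ -29.25%.
So the interest rate fell by 29.25%.

29.25%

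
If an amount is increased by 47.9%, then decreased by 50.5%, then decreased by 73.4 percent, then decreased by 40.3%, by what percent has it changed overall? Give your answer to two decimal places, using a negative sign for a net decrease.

-88.37%

A 47.9% increase multiplies by 1.479.
Then a 50.5% decrease: 1.479 × 0.495 = 0.732105.
Then a 73.4% decrease: 0.732105 × 0.266 = 0.19473993.
Then a 40.3% decrease: 0.19473993 × 0.597 = 0.11625973821.
Overall factor 0.11625973821, i.e. -88.37%.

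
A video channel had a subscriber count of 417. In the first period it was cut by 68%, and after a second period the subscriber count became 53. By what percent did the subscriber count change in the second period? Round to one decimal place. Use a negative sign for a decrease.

-60.3%

After the first period: 417 × 0.32 = 133.44.
Second-period multiplier: 53 ÷ 133.44 ≈ 0.39718.
That is a change of -60.3%.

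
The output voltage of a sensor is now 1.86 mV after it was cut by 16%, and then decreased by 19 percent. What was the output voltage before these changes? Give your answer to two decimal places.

The overall multiplier applied was 0.84 × 0.81 = 0.6804.
So the original output voltage was 1.86 ÷ 0.6804 ≈ 2.73 mV.

2.73 mV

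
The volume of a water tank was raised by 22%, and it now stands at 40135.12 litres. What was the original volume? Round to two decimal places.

The overall multiplier applied was 1.22.
So the original volume was 40135.12 ÷ 1.22 ≈ 32897.64 litres.

32897.64 litres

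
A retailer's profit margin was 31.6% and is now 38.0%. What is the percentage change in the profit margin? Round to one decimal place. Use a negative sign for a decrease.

The change is 38.0 − 31.6 = 6.4 percentage points.
Relative to the original 31.6%, that is 6.4 ÷ 31.6 ≈ 20.3%.

20.3%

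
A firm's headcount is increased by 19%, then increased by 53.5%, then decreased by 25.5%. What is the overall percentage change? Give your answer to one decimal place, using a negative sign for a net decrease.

36.1%

The combined multiplier is 1.19 × 1.535 × 0.745 = 1.36085425.
That corresponds to an increase of 36.1%.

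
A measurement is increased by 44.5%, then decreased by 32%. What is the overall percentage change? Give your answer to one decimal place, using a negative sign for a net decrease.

The combined multiplier is 1.445 × 0.68 = 0.9826.
That corresponds to a decrease of 1.7%.

-1.7%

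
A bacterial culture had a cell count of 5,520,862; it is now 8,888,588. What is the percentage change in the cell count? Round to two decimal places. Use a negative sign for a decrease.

61.00%

Change: 8,888,588 − 5,520,862 = 3,367,726.
Relative to the original: 3,367,726 ÷ 5,520,862 ≈ 61.00%.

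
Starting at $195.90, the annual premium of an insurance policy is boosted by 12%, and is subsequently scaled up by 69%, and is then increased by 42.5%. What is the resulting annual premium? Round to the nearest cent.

$528.39

Each change multiplies by a factor: 1.12 × 1.69 × 1.425 = 2.69724.
$195.90 × 2.69724 = $528.389316 ≈ $528.39.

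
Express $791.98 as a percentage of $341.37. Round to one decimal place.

232.0%

$791.98 ÷ $341.37 ≈ 232.0%.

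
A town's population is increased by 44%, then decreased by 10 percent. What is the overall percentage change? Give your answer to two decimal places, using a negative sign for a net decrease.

The combined multiplier is 1.44 × 0.9 = 1.296.
That corresponds to an increase of 29.60%.

29.60%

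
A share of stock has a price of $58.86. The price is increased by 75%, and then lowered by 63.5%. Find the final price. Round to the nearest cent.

$37.60

75% increase: $58.86 × 1.75 = $103.005.
63.5% decrease: $103.005 × 0.365 = $37.596825 ≈ $37.60.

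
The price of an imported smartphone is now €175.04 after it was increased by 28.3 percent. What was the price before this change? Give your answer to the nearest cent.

The overall multiplier applied was 1.283.
So the original price was €175.04 ÷ 1.283 ≈ €136.43.

€136.43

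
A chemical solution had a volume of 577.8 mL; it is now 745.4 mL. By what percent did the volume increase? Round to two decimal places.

29.01%

Change: 745.4 − 577.8 = 167.6.
Relative to the original: 167.6 ÷ 577.8 ≈ 29.01%.
So the volume increased by 29.01%.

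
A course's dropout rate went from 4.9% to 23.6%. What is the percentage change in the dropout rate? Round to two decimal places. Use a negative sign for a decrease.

The change is 23.6 − 4.9 = 18.7 percentage points.
Relative to the original 4.9%, that is 18.7 ÷ 4.9 ≈ 381.63%.

381.63%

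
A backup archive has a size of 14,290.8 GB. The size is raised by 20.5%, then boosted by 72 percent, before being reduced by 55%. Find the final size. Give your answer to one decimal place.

20.5% increase: 14,290.8 × 1.205 = 17220.414.
After the 72% increase: 17220.414 × 1.72 = 29619.11208.
Apply the 55% decrease: 29619.11208 × 0.45 = 13328.600436 ≈ 13,328.6.

13,328.6 GB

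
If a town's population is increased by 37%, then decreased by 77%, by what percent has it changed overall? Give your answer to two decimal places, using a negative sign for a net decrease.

-68.49%

The combined multiplier is 1.37 × 0.23 = 0.3151.
That corresponds to a decrease of 68.49%.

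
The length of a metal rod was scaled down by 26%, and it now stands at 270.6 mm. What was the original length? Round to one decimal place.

The overall multiplier applied was 0.74.
So the original length was 270.6 ÷ 0.74 ≈ 365.7 mm.

365.7 mm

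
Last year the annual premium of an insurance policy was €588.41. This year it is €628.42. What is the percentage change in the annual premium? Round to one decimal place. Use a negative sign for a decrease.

Change: €628.42 − €588.41 = €40.01.
Relative to the original: €40.01 ÷ €588.41 ≈ 6.8%.

6.8%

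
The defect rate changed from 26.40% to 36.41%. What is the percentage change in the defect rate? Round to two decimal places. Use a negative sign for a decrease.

The change is 36.41 − 26.40 = 10.01 percentage points.
Relative to the original 26.40%, that is 10.01 ÷ 26.40 ≈ 37.92%.

37.92%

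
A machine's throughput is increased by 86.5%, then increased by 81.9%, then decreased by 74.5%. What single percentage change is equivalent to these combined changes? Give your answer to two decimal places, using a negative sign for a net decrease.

-13.49%

The combined multiplier is 1.865 × 1.819 × 0.255 = 0.865070925.
That corresponds to a decrease of 13.49%.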